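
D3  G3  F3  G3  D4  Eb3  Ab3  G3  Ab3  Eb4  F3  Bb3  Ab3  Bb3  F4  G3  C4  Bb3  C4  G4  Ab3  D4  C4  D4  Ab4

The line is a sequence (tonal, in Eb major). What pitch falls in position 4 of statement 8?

With 5-note cells, note 4 of each statement runs G3, Ab3, Bb3, C4, D4.
Carrying that up a 2nd forward: Eb4 → F4 → G4.

G4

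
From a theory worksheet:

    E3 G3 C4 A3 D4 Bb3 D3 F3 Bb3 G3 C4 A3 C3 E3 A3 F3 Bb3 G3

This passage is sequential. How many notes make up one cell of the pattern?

Try groups of 6 (3 cells in 18 notes):
E3 G3 C4 A3 D4 Bb3 | D3 F3 Bb3 G3 C4 A3 | C3 E3 A3 F3 Bb3 G3
Every group is a transposition down a 2nd of the one before; no shorter unit works.

6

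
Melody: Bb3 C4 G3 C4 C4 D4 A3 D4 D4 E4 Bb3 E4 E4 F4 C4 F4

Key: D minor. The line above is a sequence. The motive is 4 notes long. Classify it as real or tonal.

Every note is diatonic to D minor.
Cell 1 has -5 semitones from note 2 to 3, but cell 3 has -6 — the interval quality changes while the contour stays the same, which is the hallmark of a tonal sequence.

tonal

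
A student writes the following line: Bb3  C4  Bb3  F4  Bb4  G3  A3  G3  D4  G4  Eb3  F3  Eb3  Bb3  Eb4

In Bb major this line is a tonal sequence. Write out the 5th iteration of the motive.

A2 Bb2 A2 Eb3 A3

The 5-note cells begin on Bb3, G3, Eb3 — each down a 3rd from the last.
Extending down a 3rd: C3 → A2.
Statement 5 starts on A2 and keeps the same diatonic contour: A2 Bb2 A2 Eb3 A3.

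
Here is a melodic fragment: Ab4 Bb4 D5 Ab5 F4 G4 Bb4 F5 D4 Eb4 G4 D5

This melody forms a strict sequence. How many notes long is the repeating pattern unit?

There are 12 notes; a 4-note unit gives 3 cells:
Ab4 Bb4 D5 Ab5 | F4 G4 Bb4 F5 | D4 Eb4 G4 D5
Every group is a transposition down a 3rd of the one before; no shorter unit works.

4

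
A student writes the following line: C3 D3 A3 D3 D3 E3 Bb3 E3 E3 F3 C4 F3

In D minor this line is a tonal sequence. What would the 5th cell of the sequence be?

G3 A3 E4 A3

Unit = 4 notes; the statements start on C3, D3, E3, moving up a 2nd each time.
Carrying on: F3 → G3.
So cell 5 is G3 A3 E4 A3.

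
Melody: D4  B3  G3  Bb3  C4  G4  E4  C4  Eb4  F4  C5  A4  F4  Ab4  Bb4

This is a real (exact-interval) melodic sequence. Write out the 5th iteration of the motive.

With a 5-note motive the entries are D4, G4, C5, each up a 4th from the previous.
Carrying on: F5 → Bb5.
Statement 5 starts on Bb5 and keeps the same exact contour: Bb5 G5 Eb5 Gb5 Ab5.

Bb5 G5 Eb5 Gb5 Ab5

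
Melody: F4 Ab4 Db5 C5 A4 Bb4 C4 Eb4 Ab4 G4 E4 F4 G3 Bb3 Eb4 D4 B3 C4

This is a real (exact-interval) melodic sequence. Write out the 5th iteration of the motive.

A2 C3 F3 E3 C#3 D3

With a 6-note motive the entries are F4, C4, G3, each down a 4th from the previous.
Continuing the starts: D3 → A2.
From A2 the exact shape gives A2 C3 F3 E3 C#3 D3.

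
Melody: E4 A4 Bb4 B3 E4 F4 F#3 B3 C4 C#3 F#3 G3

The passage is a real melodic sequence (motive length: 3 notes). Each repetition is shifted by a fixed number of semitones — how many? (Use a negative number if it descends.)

With a 3-note motive the entries are E4, B3, F#3, C#3, each down a 4th from the previous.
E4→B3 is 59 − 64 = -5 semitones.

-5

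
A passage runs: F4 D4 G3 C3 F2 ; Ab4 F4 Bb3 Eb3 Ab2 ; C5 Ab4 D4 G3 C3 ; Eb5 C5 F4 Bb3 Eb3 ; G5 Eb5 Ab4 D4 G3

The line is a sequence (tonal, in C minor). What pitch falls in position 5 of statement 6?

Bb3

The unit is 5 notes. Position-5 pitches of the 5 shown cells: F2, Ab2, C3, Eb3, G3.
From G3, up a 3rd gives Bb3.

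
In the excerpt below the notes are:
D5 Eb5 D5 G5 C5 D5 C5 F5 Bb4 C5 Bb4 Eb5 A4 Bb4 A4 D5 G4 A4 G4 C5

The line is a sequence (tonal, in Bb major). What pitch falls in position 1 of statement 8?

D4

With 4-note cells, note 1 of each statement runs D5, C5, Bb4, A4, G4.
Extending down a 2nd: F4 → Eb4 → D4.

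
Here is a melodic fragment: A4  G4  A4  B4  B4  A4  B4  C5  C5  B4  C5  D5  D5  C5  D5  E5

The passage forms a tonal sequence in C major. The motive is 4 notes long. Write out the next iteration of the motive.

Taking 4-note groups, the heads are A4, B4, C5, D5: the pattern moves up a 2nd.
From E5 the diatonic shape gives E5 D5 E5 F5.

E5 D5 E5 F5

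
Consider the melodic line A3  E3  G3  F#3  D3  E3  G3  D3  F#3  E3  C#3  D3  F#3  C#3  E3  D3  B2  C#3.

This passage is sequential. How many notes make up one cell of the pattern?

18 notes total. Splitting into 3 groups of 6:
A3 E3 G3 F#3 D3 E3 | G3 D3 F#3 E3 C#3 D3 | F#3 C#3 E3 D3 B2 C#3
Each cell is the previous one down a 2nd — so the unit is 6 notes.

6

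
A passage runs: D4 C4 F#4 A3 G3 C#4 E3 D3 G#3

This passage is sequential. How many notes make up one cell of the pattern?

Try groups of 3 (3 cells in 9 notes):
D4 C4 F#4 | A3 G3 C#4 | E3 D3 G#3
That's a consistent down a 4th shift per cell, and no other grouping gives one.

3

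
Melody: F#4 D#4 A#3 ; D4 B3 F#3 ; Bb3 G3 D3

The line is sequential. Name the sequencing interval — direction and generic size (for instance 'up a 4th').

down a 3rd

With a 3-note motive the entries are F#4, D4, Bb3, each down a 3rd from the previous.
From F#4 to D4: down a 3rd.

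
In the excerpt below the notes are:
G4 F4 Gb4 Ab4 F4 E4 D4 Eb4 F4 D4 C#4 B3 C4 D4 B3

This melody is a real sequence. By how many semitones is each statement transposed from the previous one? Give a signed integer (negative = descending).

Unit = 5 notes; the statements start on G4, E4, C#4, moving down a 3rd each time.
G4 to E4 spans -3 semitones.

-3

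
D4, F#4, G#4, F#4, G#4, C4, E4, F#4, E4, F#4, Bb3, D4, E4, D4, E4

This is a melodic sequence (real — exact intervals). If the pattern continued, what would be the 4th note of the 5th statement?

Grouping in 5s, the 4th note of each cell is F#4, E4, D4.
Carrying that down a 2nd forward: C4 → Bb3.

Bb3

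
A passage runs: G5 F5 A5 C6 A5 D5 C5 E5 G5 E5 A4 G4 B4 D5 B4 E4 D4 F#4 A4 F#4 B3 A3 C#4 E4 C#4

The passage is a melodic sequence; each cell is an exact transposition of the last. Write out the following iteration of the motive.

Unit = 5 notes; the statements start on G5, D5, A4, E4, B3, moving down a 4th each time.
So cell 6 is F#3 E3 G#3 B3 G#3.

F#3 E3 G#3 B3 G#3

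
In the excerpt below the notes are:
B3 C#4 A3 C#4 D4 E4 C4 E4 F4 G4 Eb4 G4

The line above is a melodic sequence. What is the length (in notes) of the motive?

Try groups of 4 (3 cells in 12 notes):
B3 C#4 A3 C#4 | D4 E4 C4 E4 | F4 G4 Eb4 G4
That's a consistent up a 3rd shift per cell, and no other grouping gives one.

4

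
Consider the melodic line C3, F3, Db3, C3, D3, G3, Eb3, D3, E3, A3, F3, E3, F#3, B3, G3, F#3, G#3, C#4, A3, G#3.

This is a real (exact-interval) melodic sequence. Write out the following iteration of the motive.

Taking 4-note groups, the heads are C3, D3, E3, F#3, G#3: the pattern moves up a 2nd.
Statement 6 starts on A#3 and keeps the same exact contour: A#3 D#4 B3 A#3.

A#3 D#4 B3 A#3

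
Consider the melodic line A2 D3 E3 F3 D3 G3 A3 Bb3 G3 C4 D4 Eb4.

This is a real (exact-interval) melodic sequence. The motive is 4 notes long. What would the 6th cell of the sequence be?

Bb4 Eb5 F5 Gb5

With a 4-note motive the entries are A2, D3, G3, each up a 4th from the previous.
Extending up a 4th: C4 → F4 → Bb4.
From Bb4 the exact shape gives Bb4 Eb5 F5 Gb5.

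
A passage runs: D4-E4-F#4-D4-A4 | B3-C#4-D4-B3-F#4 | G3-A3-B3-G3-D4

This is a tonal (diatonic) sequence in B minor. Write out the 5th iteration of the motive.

Taking 5-note groups, the heads are D4, B3, G3: the pattern moves down a 3rd.
Extending down a 3rd: E3 → C#3.
From C#3 the diatonic shape gives C#3 D3 E3 C#3 G3.

C#3 D3 E3 C#3 G3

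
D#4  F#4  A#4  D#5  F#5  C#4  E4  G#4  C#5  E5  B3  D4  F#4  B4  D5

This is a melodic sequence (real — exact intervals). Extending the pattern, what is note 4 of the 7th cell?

Grouping in 5s, the 4th note of each cell is D#5, C#5, B4.
Carrying that down a 2nd forward: A4 → G4 → F4 → Eb4.

Eb4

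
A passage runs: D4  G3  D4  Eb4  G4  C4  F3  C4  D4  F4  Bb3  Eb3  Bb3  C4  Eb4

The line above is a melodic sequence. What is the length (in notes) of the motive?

5

15 notes total. Splitting into 3 groups of 5:
D4 G3 D4 Eb4 G4 | C4 F3 C4 D4 F4 | Bb3 Eb3 Bb3 C4 Eb4
That's a consistent down a 2nd shift per cell, and no other grouping gives one.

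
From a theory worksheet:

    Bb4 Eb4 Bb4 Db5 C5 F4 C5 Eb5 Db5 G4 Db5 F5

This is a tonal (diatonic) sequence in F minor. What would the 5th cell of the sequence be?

With a 4-note motive the entries are Bb4, C5, Db5, each up a 2nd from the previous.
Carrying on: Eb5 → F5.
From F5 the diatonic shape gives F5 Bb4 F5 Ab5.

F5 Bb4 F5 Ab5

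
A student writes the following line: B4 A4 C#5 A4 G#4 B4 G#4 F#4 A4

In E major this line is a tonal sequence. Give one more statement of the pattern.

The 3-note cells begin on B4, A4, G#4 — each down a 2nd from the last.
So cell 4 is F#4 E4 G#4.

F#4 E4 G#4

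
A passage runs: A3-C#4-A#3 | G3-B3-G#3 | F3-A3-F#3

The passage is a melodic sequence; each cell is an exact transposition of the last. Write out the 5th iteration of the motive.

Db3 F3 D3

The 3-note cells begin on A3, G3, F3 — each down a 2nd from the last.
Extending down a 2nd: Eb3 → Db3.
From Db3 the exact shape gives Db3 F3 D3.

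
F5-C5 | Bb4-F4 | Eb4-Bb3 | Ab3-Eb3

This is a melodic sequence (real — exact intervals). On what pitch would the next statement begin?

Db3

Unit = 2 notes; the statements start on F5, Bb4, Eb4, Ab3, moving down a 5th each time.
One more step down a 5th gives Db3.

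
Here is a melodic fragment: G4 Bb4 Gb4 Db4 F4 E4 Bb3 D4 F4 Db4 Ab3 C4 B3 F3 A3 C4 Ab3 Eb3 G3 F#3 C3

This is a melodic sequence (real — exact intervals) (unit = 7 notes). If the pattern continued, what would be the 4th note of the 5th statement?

Grouping in 7s, the 4th note of each cell is Db4, Ab3, Eb3.
Each moves down a 4th. Continuing: Bb2 → F2.

F2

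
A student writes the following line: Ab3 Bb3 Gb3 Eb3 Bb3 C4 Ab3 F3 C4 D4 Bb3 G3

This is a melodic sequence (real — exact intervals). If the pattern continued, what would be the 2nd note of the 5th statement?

F#4

The unit is 4 notes. Position-2 pitches of the 3 shown cells: Bb3, C4, D4.
Carrying that up a 2nd forward: E4 → F#4.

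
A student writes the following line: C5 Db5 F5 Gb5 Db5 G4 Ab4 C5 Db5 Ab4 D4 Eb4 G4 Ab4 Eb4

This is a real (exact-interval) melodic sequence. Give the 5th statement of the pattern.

E3 F3 A3 Bb3 F3

With a 5-note motive the entries are C5, G4, D4, each down a 4th from the previous.
Extending down a 4th: A3 → E3.
So cell 5 is E3 F3 A3 Bb3 F3.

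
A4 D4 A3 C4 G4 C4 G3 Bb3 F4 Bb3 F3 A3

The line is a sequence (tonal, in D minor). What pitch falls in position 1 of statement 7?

Bb3

The unit is 4 notes. Position-1 pitches of the 3 shown cells: A4, G4, F4.
Carrying that down a 2nd forward: E4 → D4 → C4 → Bb3.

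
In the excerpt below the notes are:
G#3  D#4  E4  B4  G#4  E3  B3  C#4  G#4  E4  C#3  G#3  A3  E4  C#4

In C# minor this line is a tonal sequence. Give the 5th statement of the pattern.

With a 5-note motive the entries are G#3, E3, C#3, each down a 3rd from the previous.
Carrying on: A2 → F#2.
So cell 5 is F#2 C#3 D#3 A3 F#3.

F#2 C#3 D#3 A3 F#3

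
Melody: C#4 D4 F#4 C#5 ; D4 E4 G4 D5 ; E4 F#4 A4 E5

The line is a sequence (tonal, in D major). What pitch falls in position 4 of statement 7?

Grouping in 4s, the 4th note of each cell is C#5, D5, E5.
Extending up a 2nd: F#5 → G5 → A5 → B5.

B5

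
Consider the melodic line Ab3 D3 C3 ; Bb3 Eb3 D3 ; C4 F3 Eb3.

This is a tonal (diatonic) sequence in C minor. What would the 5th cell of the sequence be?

Eb4 Ab3 G3

Taking 3-note groups, the heads are Ab3, Bb3, C4: the pattern moves up a 2nd.
Extending up a 2nd: D4 → Eb4.
From Eb4 the diatonic shape gives Eb4 Ab3 G3.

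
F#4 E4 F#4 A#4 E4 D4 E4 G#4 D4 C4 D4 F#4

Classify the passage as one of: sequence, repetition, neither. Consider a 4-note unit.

sequence

Each 4-note cell is the previous one transposed down a 2nd.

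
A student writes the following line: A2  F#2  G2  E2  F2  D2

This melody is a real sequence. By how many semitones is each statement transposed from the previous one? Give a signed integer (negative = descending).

With a 2-note motive the entries are A2, G2, F2, each down a 2nd from the previous.
A2 to G2 spans -2 semitones.

-2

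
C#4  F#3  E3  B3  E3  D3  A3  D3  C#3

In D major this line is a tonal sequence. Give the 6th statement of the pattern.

Unit = 3 notes; the statements start on C#4, B3, A3, moving down a 2nd each time.
Extending down a 2nd: G3 → F#3 → E3.
From E3 the diatonic shape gives E3 A2 G2.

E3 A2 G2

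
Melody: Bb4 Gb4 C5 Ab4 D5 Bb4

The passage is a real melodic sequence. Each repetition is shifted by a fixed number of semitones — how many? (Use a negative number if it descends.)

2

With a 2-note motive the entries are Bb4, C5, D5, each up a 2nd from the previous.
Bb4→C5 is 72 − 70 = 2 semitones.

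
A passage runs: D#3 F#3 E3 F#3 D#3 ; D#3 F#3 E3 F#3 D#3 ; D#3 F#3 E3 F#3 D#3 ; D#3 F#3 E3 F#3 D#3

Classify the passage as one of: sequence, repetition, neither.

Each 5-note cell is identical (D#3 F#3 E3 F#3 D#3), restated at the same pitch.

repetition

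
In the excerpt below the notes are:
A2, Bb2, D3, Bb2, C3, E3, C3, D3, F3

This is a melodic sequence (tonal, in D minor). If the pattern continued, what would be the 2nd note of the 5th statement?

With 3-note cells, note 2 of each statement runs Bb2, C3, D3.
Carrying that up a 2nd forward: E3 → F3.

F3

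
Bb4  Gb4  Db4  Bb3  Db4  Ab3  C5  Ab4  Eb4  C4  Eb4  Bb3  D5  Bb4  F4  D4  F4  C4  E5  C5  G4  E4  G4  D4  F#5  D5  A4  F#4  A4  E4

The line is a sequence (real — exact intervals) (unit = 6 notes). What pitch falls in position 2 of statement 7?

F#5

The unit is 6 notes. Position-2 pitches of the 5 shown cells: Gb4, Ab4, Bb4, C5, D5.
Each moves up a 2nd. Continuing: E5 → F#5.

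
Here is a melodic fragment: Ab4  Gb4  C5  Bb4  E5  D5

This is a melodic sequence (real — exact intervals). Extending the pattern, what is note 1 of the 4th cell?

G#5

The unit is 2 notes. Position-1 pitches of the 3 shown cells: Ab4, C5, E5.
Each moves up a 3rd; the next is G#5.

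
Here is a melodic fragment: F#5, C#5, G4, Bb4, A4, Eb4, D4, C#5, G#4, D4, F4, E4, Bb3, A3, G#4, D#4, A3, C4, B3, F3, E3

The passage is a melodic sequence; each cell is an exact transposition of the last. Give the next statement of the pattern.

Unit = 7 notes; the statements start on F#5, C#5, G#4, moving down a 4th each time.
Statement 4 starts on D#4 and keeps the same exact contour: D#4 A#3 E3 G3 F#3 C3 B2.

D#4 A#3 E3 G3 F#3 C3 B2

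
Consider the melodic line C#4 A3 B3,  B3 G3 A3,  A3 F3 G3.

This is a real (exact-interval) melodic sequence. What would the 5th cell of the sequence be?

F3 Db3 Eb3

With a 3-note motive the entries are C#4, B3, A3, each down a 2nd from the previous.
Continuing the starts: G3 → F3.
From F3 the exact shape gives F3 Db3 Eb3.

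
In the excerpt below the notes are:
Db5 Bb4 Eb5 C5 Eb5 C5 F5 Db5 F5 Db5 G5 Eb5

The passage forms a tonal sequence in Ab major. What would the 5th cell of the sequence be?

Ab5 F5 Bb5 G5

Taking 4-note groups, the heads are Db5, Eb5, F5: the pattern moves up a 2nd.
Carrying on: G5 → Ab5.
So cell 5 is Ab5 F5 Bb5 G5.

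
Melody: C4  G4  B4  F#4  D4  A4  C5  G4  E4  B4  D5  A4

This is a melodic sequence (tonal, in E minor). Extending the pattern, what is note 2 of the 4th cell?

The unit is 4 notes. Position-2 pitches of the 3 shown cells: G4, A4, B4.
One more up a 2nd gives C5.

C5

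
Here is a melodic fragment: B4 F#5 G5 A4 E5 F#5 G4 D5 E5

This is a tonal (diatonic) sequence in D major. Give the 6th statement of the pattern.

D4 A4 B4

Unit = 3 notes; the statements start on B4, A4, G4, moving down a 2nd each time.
Continuing the starts: F#4 → E4 → D4.
Statement 6 starts on D4 and keeps the same diatonic contour: D4 A4 B4.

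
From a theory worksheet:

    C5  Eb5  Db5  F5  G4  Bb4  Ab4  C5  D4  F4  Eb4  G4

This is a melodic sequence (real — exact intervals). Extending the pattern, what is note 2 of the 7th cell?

A2

Grouping in 4s, the 2nd note of each cell is Eb5, Bb4, F4.
Carrying that down a 4th forward: C4 → G3 → D3 → A2.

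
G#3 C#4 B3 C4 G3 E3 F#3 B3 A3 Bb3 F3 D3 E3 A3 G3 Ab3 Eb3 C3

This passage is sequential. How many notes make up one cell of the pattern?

6

18 notes total. Splitting into 3 groups of 6:
G#3 C#4 B3 C4 G3 E3 | F#3 B3 A3 Bb3 F3 D3 | E3 A3 G3 Ab3 Eb3 C3
That's a consistent down a 2nd shift per cell, and no other grouping gives one.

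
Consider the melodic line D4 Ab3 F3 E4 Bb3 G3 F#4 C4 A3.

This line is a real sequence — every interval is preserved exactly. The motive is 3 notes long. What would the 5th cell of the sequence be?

Taking 3-note groups, the heads are D4, E4, F#4: the pattern moves up a 2nd.
Extending up a 2nd: G#4 → A#4.
Statement 5 starts on A#4 and keeps the same exact contour: A#4 E4 C#4.

A#4 E4 C#4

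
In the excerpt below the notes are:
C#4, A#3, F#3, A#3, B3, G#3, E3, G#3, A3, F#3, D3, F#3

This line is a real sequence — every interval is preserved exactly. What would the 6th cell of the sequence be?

Eb3 C3 Ab2 C3

The 4-note cells begin on C#4, B3, A3 — each down a 2nd from the last.
Continuing the starts: G3 → F3 → Eb3.
So cell 6 is Eb3 C3 Ab2 C3.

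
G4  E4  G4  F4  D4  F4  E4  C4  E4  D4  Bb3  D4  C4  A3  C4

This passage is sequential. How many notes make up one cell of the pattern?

Try groups of 3 (5 cells in 15 notes):
G4 E4 G4 | F4 D4 F4 | E4 C4 E4 | D4 Bb3 D4 | C4 A3 C4
That's a consistent down a 2nd shift per cell, and no other grouping gives one.

3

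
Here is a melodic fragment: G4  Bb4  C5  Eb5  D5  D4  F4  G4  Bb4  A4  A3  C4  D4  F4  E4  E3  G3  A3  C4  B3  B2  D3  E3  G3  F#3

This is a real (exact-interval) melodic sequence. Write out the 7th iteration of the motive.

The 5-note cells begin on G4, D4, A3, E3, B2 — each down a 4th from the last.
Carrying on: F#2 → C#2.
Statement 7 starts on C#2 and keeps the same exact contour: C#2 E2 F#2 A2 G#2.

C#2 E2 F#2 A2 G#2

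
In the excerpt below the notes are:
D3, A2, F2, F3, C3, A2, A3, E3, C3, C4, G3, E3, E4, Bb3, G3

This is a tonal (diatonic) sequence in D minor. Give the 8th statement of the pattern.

D5 A4 F4

With a 3-note motive the entries are D3, F3, A3, C4, E4, each up a 3rd from the previous.
Continuing the starts: G4 → Bb4 → D5.
Statement 8 starts on D5 and keeps the same diatonic contour: D5 A4 F4.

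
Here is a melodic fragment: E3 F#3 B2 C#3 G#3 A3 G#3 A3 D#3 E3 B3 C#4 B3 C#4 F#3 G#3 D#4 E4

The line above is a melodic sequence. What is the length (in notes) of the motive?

6

18 notes total. Splitting into 3 groups of 6:
E3 F#3 B2 C#3 G#3 A3 | G#3 A3 D#3 E3 B3 C#4 | B3 C#4 F#3 G#3 D#4 E4
Every group is a transposition up a 3rd of the one before; no shorter unit works.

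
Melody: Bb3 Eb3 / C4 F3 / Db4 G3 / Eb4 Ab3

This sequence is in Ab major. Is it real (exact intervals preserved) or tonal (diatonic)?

Every note is diatonic to Ab major.
Cell 1 has -7 semitones from note 1 to 2, but cell 3 has -6 — the interval quality changes while the contour stays the same, which is the hallmark of a tonal sequence.

tonal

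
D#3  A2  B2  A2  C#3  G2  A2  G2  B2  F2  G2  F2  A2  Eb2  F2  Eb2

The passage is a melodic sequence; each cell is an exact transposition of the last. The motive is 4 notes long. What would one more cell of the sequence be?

G2 Db2 Eb2 Db2

Taking 4-note groups, the heads are D#3, C#3, B2, A2: the pattern moves down a 2nd.
Statement 5 starts on G2 and keeps the same exact contour: G2 Db2 Eb2 Db2.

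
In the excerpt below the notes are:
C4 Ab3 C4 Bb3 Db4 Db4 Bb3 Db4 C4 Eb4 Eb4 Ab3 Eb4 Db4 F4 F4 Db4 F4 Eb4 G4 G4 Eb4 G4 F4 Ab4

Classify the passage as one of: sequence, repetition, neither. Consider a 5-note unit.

neither

Note 2 of cell 3 is Ab3; if this were a sequence it would be C4. No unit length gives a consistent transposition pattern.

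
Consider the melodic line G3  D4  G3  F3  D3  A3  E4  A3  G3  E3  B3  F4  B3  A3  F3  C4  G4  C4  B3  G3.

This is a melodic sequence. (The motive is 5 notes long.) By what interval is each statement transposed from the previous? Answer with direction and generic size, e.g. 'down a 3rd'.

Unit = 5 notes; the statements start on G3, A3, B3, C4, moving up a 2nd each time.
From G3 to A3: up a 2nd.

up a 2nd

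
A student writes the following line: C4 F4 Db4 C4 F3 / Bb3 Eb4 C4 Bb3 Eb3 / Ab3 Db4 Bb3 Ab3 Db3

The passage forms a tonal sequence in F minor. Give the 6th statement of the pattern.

Taking 5-note groups, the heads are C4, Bb3, Ab3: the pattern moves down a 2nd.
Continuing the starts: G3 → F3 → Eb3.
So cell 6 is Eb3 Ab3 F3 Eb3 Ab2.

Eb3 Ab3 F3 Eb3 Ab2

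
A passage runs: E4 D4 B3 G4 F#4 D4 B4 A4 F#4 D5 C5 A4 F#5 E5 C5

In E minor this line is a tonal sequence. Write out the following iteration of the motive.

With a 3-note motive the entries are E4, G4, B4, D5, F#5, each up a 3rd from the previous.
From A5 the diatonic shape gives A5 G5 E5.

A5 G5 E5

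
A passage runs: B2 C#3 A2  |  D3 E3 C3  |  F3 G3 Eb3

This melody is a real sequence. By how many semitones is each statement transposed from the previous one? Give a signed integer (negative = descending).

With a 3-note motive the entries are B2, D3, F3, each up a 3rd from the previous.
B2 to D3 spans +3 semitones.

3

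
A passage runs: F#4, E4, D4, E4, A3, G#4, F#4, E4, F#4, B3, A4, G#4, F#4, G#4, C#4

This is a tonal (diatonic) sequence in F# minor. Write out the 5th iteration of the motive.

Unit = 5 notes; the statements start on F#4, G#4, A4, moving up a 2nd each time.
Carrying on: B4 → C#5.
So cell 5 is C#5 B4 A4 B4 E4.

C#5 B4 A4 B4 E4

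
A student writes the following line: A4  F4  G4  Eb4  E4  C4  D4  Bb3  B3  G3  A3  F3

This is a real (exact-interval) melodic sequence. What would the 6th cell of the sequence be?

Taking 4-note groups, the heads are A4, E4, B3: the pattern moves down a 4th.
Continuing the starts: F#3 → C#3 → G#2.
So cell 6 is G#2 E2 F#2 D2.

G#2 E2 F#2 D2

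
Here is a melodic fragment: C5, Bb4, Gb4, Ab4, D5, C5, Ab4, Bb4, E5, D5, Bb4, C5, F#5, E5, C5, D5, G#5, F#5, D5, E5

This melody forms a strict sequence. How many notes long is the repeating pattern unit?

4

There are 20 notes; a 4-note unit gives 5 cells:
C5 Bb4 Gb4 Ab4 | D5 C5 Ab4 Bb4 | E5 D5 Bb4 C5 | F#5 E5 C5 D5 | G#5 F#5 D5 E5
Each cell is the previous one up a 2nd — so the unit is 4 notes.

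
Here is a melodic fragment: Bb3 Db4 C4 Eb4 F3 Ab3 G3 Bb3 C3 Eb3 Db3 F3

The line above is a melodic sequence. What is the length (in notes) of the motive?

4

Try groups of 4 (3 cells in 12 notes):
Bb3 Db4 C4 Eb4 | F3 Ab3 G3 Bb3 | C3 Eb3 Db3 F3
Every group is a transposition down a 4th of the one before; no shorter unit works.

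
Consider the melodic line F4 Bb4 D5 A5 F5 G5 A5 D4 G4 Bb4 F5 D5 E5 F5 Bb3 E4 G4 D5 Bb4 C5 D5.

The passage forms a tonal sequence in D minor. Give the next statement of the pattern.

With a 7-note motive the entries are F4, D4, Bb3, each down a 3rd from the previous.
Statement 4 starts on G3 and keeps the same diatonic contour: G3 C4 E4 Bb4 G4 A4 Bb4.

G3 C4 E4 Bb4 G4 A4 Bb4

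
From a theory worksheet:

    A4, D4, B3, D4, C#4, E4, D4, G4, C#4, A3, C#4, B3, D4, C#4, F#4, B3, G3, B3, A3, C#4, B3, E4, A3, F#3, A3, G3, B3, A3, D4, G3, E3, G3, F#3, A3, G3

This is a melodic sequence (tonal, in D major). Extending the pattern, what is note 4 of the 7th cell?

E3

Grouping in 7s, the 4th note of each cell is D4, C#4, B3, A3, G3.
Extending down a 2nd: F#3 → E3.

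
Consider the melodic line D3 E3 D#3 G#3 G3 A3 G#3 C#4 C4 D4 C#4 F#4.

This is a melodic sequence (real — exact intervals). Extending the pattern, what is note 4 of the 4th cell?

B4

The unit is 4 notes. Position-4 pitches of the 3 shown cells: G#3, C#4, F#4.
Each moves up a 4th; the next is B4.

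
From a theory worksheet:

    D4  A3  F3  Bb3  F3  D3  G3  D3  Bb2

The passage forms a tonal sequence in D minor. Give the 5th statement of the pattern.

With a 3-note motive the entries are D4, Bb3, G3, each down a 3rd from the previous.
Continuing the starts: E3 → C3.
Statement 5 starts on C3 and keeps the same diatonic contour: C3 G2 E2.

C3 G2 E2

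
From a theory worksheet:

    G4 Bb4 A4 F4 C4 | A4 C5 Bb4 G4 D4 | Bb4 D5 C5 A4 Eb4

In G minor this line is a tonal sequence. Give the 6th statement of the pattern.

Eb5 G5 F5 D5 A4

Unit = 5 notes; the statements start on G4, A4, Bb4, moving up a 2nd each time.
Extending up a 2nd: C5 → D5 → Eb5.
From Eb5 the diatonic shape gives Eb5 G5 F5 D5 A4.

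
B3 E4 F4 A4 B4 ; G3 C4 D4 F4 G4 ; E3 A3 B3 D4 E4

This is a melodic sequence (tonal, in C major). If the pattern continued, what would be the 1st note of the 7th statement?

Grouping in 5s, the 1st note of each cell is B3, G3, E3.
Each moves down a 3rd. Continuing: C3 → A2 → F2 → D2.

D2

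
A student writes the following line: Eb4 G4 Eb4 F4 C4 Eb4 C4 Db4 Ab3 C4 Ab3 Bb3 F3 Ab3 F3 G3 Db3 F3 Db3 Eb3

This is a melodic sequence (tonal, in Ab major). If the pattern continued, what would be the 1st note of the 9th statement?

With 4-note cells, note 1 of each statement runs Eb4, C4, Ab3, F3, Db3.
Each moves down a 3rd. Continuing: Bb2 → G2 → Eb2 → C2.

C2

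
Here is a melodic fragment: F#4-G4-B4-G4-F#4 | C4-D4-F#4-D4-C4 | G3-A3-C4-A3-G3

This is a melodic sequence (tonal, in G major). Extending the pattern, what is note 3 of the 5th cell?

Grouping in 5s, the 3rd note of each cell is B4, F#4, C4.
Carrying that down a 4th forward: G3 → D3.

D3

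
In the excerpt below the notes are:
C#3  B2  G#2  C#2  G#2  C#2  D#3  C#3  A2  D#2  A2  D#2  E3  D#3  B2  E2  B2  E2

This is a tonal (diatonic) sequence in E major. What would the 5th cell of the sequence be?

G#3 F#3 D#3 G#2 D#3 G#2

The 6-note cells begin on C#3, D#3, E3 — each up a 2nd from the last.
Continuing the starts: F#3 → G#3.
Statement 5 starts on G#3 and keeps the same diatonic contour: G#3 F#3 D#3 G#2 D#3 G#2.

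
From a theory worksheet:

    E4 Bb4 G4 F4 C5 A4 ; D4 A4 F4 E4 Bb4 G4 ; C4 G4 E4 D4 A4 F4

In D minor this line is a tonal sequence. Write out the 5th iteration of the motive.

A3 E4 C4 Bb3 F4 D4

Taking 6-note groups, the heads are E4, D4, C4: the pattern moves down a 2nd.
Carrying on: Bb3 → A3.
So cell 5 is A3 E4 C4 Bb3 F4 D4.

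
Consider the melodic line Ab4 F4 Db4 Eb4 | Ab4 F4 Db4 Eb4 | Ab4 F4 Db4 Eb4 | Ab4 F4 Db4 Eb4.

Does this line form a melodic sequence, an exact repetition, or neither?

Each 4-note cell is identical (Ab4 F4 Db4 Eb4), restated at the same pitch.

repetition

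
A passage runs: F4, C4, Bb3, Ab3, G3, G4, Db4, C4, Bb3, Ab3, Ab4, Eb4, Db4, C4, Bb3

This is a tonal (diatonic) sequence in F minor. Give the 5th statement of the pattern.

C5 G4 F4 Eb4 Db4

The 5-note cells begin on F4, G4, Ab4 — each up a 2nd from the last.
Extending up a 2nd: Bb4 → C5.
From C5 the diatonic shape gives C5 G4 F4 Eb4 Db4.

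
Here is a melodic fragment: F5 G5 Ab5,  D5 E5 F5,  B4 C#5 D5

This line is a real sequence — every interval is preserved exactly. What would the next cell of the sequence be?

Unit = 3 notes; the statements start on F5, D5, B4, moving down a 3rd each time.
So cell 4 is G#4 A#4 B4.

G#4 A#4 B4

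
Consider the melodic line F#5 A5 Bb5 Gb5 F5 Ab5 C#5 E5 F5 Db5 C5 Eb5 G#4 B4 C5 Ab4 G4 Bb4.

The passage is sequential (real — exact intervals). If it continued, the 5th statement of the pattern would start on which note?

The 6-note cells begin on F#5, C#5, G#4 — each down a 4th from the last.
Extending the heads down a 4th: D#4 → A#3.

A#3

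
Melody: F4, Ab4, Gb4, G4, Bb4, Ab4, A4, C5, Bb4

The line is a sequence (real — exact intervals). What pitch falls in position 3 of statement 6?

Grouping in 3s, the 3rd note of each cell is Gb4, Ab4, Bb4.
Carrying that up a 2nd forward: C5 → D5 → E5.

E5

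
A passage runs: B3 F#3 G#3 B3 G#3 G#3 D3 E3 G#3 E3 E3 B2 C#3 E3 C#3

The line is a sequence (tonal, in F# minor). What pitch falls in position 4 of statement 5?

Grouping in 5s, the 4th note of each cell is B3, G#3, E3.
Each moves down a 3rd. Continuing: C#3 → A2.

A2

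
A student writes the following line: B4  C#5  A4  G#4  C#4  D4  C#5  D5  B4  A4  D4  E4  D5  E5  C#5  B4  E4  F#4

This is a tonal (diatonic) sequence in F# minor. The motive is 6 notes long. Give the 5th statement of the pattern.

With a 6-note motive the entries are B4, C#5, D5, each up a 2nd from the previous.
Continuing the starts: E5 → F#5.
So cell 5 is F#5 G#5 E5 D5 G#4 A4.

F#5 G#5 E5 D5 G#4 A4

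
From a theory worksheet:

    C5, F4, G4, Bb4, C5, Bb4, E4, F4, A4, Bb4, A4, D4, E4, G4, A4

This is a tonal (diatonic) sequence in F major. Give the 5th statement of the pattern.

With a 5-note motive the entries are C5, Bb4, A4, each down a 2nd from the previous.
Continuing the starts: G4 → F4.
So cell 5 is F4 Bb3 C4 E4 F4.

F4 Bb3 C4 E4 F4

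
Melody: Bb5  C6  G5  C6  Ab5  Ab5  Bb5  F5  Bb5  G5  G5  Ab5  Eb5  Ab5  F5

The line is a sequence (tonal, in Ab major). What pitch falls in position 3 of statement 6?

With 5-note cells, note 3 of each statement runs G5, F5, Eb5.
Extending down a 2nd: Db5 → C5 → Bb4.

Bb4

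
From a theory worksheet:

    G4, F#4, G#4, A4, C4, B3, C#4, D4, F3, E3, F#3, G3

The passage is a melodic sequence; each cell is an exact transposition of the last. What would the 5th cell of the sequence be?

Unit = 4 notes; the statements start on G4, C4, F3, moving down a 5th each time.
Extending down a 5th: Bb2 → Eb2.
Statement 5 starts on Eb2 and keeps the same exact contour: Eb2 D2 E2 F2.

Eb2 D2 E2 F2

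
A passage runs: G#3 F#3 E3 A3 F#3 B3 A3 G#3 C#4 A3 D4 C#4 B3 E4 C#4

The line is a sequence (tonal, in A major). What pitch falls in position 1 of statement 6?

C#5

Grouping in 5s, the 1st note of each cell is G#3, B3, D4.
Extending up a 3rd: F#4 → A4 → C#5.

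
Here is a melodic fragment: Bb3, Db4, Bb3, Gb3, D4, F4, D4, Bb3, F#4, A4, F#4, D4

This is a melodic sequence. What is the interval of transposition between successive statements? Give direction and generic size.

up a 3rd

Taking 4-note groups, the heads are Bb3, D4, F#4: the pattern moves up a 3rd.
From Bb3 to D4: up a 3rd.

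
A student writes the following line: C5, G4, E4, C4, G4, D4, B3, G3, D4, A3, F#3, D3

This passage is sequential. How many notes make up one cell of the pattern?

There are 12 notes; a 4-note unit gives 3 cells:
C5 G4 E4 C4 | G4 D4 B3 G3 | D4 A3 F#3 D3
Each cell is the previous one down a 4th — so the unit is 4 notes.

4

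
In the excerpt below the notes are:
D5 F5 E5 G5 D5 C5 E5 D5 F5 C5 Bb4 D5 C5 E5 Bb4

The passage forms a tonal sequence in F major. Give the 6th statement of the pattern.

F4 A4 G4 Bb4 F4

With a 5-note motive the entries are D5, C5, Bb4, each down a 2nd from the previous.
Carrying on: A4 → G4 → F4.
Statement 6 starts on F4 and keeps the same diatonic contour: F4 A4 G4 Bb4 F4.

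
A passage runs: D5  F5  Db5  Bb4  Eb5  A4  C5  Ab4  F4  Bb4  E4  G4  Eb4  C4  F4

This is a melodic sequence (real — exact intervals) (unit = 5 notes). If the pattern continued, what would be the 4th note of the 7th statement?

E2

The unit is 5 notes. Position-4 pitches of the 3 shown cells: Bb4, F4, C4.
Carrying that down a 4th forward: G3 → D3 → A2 → E2.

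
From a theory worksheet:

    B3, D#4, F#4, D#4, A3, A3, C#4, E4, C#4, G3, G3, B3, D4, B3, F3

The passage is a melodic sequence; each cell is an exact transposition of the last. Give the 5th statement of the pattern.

Eb3 G3 Bb3 G3 Db3

Taking 5-note groups, the heads are B3, A3, G3: the pattern moves down a 2nd.
Extending down a 2nd: F3 → Eb3.
So cell 5 is Eb3 G3 Bb3 G3 Db3.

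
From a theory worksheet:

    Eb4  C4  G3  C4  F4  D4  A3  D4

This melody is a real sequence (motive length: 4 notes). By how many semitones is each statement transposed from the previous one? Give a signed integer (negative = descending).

2

Taking 4-note groups, the heads are Eb4, F4: the pattern moves up a 2nd.
Counting half-steps from Eb4 to F4: 2.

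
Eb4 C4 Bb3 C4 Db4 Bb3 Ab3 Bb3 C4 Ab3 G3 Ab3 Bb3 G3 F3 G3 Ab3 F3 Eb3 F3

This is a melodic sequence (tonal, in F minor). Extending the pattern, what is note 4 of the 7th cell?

Db3

With 4-note cells, note 4 of each statement runs C4, Bb3, Ab3, G3, F3.
Each moves down a 2nd. Continuing: Eb3 → Db3.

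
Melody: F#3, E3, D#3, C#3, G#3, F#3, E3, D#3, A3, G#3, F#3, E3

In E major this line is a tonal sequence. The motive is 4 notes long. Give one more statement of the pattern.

B3 A3 G#3 F#3

Unit = 4 notes; the statements start on F#3, G#3, A3, moving up a 2nd each time.
Statement 4 starts on B3 and keeps the same diatonic contour: B3 A3 G#3 F#3.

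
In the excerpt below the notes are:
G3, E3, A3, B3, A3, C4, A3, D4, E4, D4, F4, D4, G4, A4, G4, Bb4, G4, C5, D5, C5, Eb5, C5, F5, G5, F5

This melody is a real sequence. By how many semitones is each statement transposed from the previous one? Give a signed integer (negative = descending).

5

The 5-note cells begin on G3, C4, F4, Bb4, Eb5 — each up a 4th from the last.
G3 to C4 spans +5 semitones.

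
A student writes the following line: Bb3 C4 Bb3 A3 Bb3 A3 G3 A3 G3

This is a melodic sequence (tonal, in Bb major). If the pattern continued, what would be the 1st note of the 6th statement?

D3

The unit is 3 notes. Position-1 pitches of the 3 shown cells: Bb3, A3, G3.
Carrying that down a 2nd forward: F3 → Eb3 → D3.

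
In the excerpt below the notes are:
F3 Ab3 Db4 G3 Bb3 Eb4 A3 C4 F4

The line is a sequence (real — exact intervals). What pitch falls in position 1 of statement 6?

D#4

The unit is 3 notes. Position-1 pitches of the 3 shown cells: F3, G3, A3.
Each moves up a 2nd. Continuing: B3 → C#4 → D#4.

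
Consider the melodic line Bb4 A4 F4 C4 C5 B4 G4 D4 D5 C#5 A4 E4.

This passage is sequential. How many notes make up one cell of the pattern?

4

Try groups of 4 (3 cells in 12 notes):
Bb4 A4 F4 C4 | C5 B4 G4 D4 | D5 C#5 A4 E4
That's a consistent up a 2nd shift per cell, and no other grouping gives one.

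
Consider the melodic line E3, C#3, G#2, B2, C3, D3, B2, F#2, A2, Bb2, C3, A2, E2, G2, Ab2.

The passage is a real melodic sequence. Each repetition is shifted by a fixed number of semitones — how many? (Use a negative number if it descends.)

-2

Unit = 5 notes; the statements start on E3, D3, C3, moving down a 2nd each time.
E3 to D3 spans -2 semitones.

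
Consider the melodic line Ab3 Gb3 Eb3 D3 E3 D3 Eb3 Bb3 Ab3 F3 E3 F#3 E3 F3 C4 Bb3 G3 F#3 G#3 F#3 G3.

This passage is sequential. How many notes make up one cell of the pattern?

7

21 notes total. Splitting into 3 groups of 7:
Ab3 Gb3 Eb3 D3 E3 D3 Eb3 | Bb3 Ab3 F3 E3 F#3 E3 F3 | C4 Bb3 G3 F#3 G#3 F#3 G3
Each cell is the previous one up a 2nd — so the unit is 7 notes.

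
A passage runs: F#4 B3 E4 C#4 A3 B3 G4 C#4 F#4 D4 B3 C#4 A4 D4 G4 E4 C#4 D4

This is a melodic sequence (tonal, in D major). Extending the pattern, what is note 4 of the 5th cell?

G4

Grouping in 6s, the 4th note of each cell is C#4, D4, E4.
Each moves up a 2nd. Continuing: F#4 → G4.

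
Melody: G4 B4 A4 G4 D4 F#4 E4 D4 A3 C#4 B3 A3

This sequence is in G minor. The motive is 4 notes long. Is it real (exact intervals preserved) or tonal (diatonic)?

real

Each cell has the same semitone pattern (4, -2, -2) — intervals are preserved exactly.
And B4 lies outside G minor, so the sequence is real rather than tonal.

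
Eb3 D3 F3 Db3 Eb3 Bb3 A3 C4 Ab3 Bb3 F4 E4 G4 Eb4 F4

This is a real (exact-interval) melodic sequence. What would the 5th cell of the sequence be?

G5 F#5 A5 F5 G5

With a 5-note motive the entries are Eb3, Bb3, F4, each up a 5th from the previous.
Extending up a 5th: C5 → G5.
Statement 5 starts on G5 and keeps the same exact contour: G5 F#5 A5 F5 G5.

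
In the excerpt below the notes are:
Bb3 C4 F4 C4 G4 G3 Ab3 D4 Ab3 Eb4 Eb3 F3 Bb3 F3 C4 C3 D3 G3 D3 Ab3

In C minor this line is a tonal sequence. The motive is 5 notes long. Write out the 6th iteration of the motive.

F2 G2 C3 G2 D3

The 5-note cells begin on Bb3, G3, Eb3, C3 — each down a 3rd from the last.
Extending down a 3rd: Ab2 → F2.
So cell 6 is F2 G2 C3 G2 D3.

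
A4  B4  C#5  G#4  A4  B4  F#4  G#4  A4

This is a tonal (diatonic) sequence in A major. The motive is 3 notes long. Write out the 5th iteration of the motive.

D4 E4 F#4

With a 3-note motive the entries are A4, G#4, F#4, each down a 2nd from the previous.
Continuing the starts: E4 → D4.
Statement 5 starts on D4 and keeps the same diatonic contour: D4 E4 F#4.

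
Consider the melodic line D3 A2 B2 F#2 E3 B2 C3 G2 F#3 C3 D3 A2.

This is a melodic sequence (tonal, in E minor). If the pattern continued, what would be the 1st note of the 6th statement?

B3

Grouping in 4s, the 1st note of each cell is D3, E3, F#3.
Extending up a 2nd: G3 → A3 → B3.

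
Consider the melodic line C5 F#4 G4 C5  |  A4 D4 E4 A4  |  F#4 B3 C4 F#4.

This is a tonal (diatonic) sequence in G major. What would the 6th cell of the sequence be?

G3 C3 D3 G3

The 4-note cells begin on C5, A4, F#4 — each down a 3rd from the last.
Extending down a 3rd: D4 → B3 → G3.
So cell 6 is G3 C3 D3 G3.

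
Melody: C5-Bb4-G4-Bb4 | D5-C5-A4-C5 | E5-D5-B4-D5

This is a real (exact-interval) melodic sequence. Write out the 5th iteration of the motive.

G#5 F#5 D#5 F#5

Unit = 4 notes; the statements start on C5, D5, E5, moving up a 2nd each time.
Carrying on: F#5 → G#5.
From G#5 the exact shape gives G#5 F#5 D#5 F#5.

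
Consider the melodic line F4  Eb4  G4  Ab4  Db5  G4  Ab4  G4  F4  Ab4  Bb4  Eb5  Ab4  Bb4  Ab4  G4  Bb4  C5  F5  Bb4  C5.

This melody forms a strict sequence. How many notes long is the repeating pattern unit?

7

Try groups of 7 (3 cells in 21 notes):
F4 Eb4 G4 Ab4 Db5 G4 Ab4 | G4 F4 Ab4 Bb4 Eb5 Ab4 Bb4 | Ab4 G4 Bb4 C5 F5 Bb4 C5
Each cell is the previous one up a 2nd — so the unit is 7 notes.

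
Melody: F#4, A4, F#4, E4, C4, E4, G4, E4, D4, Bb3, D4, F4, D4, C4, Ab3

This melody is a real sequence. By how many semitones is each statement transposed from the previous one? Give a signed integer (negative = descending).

Taking 5-note groups, the heads are F#4, E4, D4: the pattern moves down a 2nd.
Counting half-steps from F#4 to E4: -2.

-2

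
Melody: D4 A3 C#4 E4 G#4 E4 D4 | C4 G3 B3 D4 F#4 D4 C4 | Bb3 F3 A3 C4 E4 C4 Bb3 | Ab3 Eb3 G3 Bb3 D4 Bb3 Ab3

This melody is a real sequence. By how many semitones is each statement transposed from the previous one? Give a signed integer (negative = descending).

The 7-note cells begin on D4, C4, Bb3, Ab3 — each down a 2nd from the last.
Counting half-steps from D4 to C4: -2.

-2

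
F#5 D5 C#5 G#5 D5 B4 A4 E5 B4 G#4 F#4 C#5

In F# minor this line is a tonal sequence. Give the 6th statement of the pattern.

C#4 A3 G#3 D4

The 4-note cells begin on F#5, D5, B4 — each down a 3rd from the last.
Extending down a 3rd: G#4 → E4 → C#4.
Statement 6 starts on C#4 and keeps the same diatonic contour: C#4 A3 G#3 D4.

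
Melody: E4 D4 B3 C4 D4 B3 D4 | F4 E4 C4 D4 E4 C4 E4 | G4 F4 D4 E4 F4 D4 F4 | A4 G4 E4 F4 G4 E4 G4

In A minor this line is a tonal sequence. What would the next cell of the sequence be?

B4 A4 F4 G4 A4 F4 A4

Unit = 7 notes; the statements start on E4, F4, G4, A4, moving up a 2nd each time.
Statement 5 starts on B4 and keeps the same diatonic contour: B4 A4 F4 G4 A4 F4 A4.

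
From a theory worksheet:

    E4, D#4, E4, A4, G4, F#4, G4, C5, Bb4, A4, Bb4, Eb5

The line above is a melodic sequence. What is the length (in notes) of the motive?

4

Try groups of 4 (3 cells in 12 notes):
E4 D#4 E4 A4 | G4 F#4 G4 C5 | Bb4 A4 Bb4 Eb5
Every group is a transposition up a 3rd of the one before; no shorter unit works.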